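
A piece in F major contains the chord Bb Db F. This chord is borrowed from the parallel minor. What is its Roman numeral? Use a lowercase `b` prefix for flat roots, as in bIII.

iv

The root Bb is the diatonic 4th degree of F major; the borrowing shows in the chord quality. Bb–Db–F is a minor chord — the form found in F minor, not the diatonic IV (Bb). Borrowed into F major it is written iv.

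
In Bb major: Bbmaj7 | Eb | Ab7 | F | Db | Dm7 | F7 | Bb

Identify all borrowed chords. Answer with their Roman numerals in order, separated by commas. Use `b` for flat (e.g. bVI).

bVII7, bIII

Bb major has the diatonic set Bb, Cm, Dm, Eb, F, Gm, Adim. Bbmaj7, Eb, F, Dm7, F7 and Bb all belong to that set. Ab7 (Ab–C–Eb–Gb) is not: scale degree 7 in Bb major carries Adim (vii°). In Bb minor the chord on that degree is Ab7, so here it functions as bVII7, borrowed from the parallel minor. Db (Db–F–Ab) is not: scale degree 3 in Bb major carries Dm (iii). In Bb minor the chord on that degree is Db, so here it functions as bIII, borrowed from the parallel minor.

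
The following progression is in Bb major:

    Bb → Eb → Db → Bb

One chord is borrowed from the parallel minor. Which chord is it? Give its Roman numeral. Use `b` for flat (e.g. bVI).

bIII

Bb major has the diatonic set Bb, Cm, Dm, Eb, F, Gm, Adim. Bb and Eb are both diatonic. Db (Db–F–Ab) doesn't fit — on degree 3 Bb major would have Dm (iii). Db is the degree-3 chord of Bb minor, so it is the borrowed bIII.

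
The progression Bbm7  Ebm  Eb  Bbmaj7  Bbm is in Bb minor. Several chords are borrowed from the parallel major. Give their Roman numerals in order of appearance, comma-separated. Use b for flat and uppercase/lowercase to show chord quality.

IV, Imaj7

In Bb minor (with V from harmonic minor) the diatonic chords are Bbm, Cdim, Db, Ebm, F, Gb, Ab. Of the given chords, Bbm7, Ebm and Bbm are diatonic. But Eb (Eb–G–Bb) is foreign: the diatonic iv on degree 4 is Ebm, whereas Eb comes from Bb major. It is labeled IV. Bbmaj7 (Bb–D–F–A) is not: scale degree 1 in Bb minor carries Bbm (i). In Bb major the chord on that degree is Bbmaj7, so here it functions as Imaj7, borrowed from the parallel major.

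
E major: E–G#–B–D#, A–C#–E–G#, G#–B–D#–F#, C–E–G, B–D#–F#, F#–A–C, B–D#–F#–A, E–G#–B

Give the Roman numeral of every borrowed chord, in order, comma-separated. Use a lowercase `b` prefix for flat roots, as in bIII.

bVI, ii°

In E major the diatonic chords are E, F#m, G#m, A, B, C#m, D#dim. Of the given chords, E–G#–B–D# = Emaj7, A–C#–E–G# = Amaj7, G#–B–D#–F# = G#m7, B–D#–F# = B, B–D#–F#–A = B7 and E–G#–B = E are diatonic. C–E–G doesn't fit — on degree 6 E major would have C#m (vi). C is the degree-6 chord of E minor, so it is the borrowed bVI. F#–A–C is not: scale degree 2 in E major carries F#m (ii). In E minor the chord on that degree is F#dim, so here it functions as ii°, borrowed from the parallel minor.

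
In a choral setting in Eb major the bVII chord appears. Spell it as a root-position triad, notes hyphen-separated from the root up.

The root of bVII is the lowered 7th degree: D becomes Db. In Eb minor the chord on Db is Db–F–Ab.

Db-F-Ab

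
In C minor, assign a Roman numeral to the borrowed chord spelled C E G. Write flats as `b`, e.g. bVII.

C is scale degree 1 in C minor. The diatonic chord on degree 1 would be Cm (i), but C–E–G is the major chord from C major. As a borrowed chord it is labeled I.

I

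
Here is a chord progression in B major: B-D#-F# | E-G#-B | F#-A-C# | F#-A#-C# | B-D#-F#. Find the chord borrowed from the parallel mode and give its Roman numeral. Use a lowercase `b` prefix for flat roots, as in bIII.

v

B major has the diatonic set B, C#m, D#m, E, F#, G#m, A#dim. B–D#–F# = B, E–G#–B = E and F#–A#–C# = F# all belong to that set. But F#–A–C# is foreign: the diatonic V on degree 5 is F#, whereas F#m comes from B minor. It is labeled v.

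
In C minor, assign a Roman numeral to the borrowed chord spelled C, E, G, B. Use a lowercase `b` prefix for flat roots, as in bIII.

Imaj7

C is scale degree 1 in C minor. The diatonic chord on degree 1 would be Cm (i), but C–E–G–B is the major-seventh chord from C major. As a borrowed chord it is labeled Imaj7.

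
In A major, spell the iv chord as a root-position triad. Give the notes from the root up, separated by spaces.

D F A

The root, D, is scale degree 4 — the same note in A major and A minor; only the chord quality changes. In A minor the chord on D is D–F–A.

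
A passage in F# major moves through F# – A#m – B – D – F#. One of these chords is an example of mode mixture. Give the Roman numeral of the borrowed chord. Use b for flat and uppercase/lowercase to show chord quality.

The diatonic triads in F# major are F#, G#m, A#m, B, C#, D#m, E#dim. F#, A#m and B all belong to that set. D (D–F#–A) doesn't fit — on degree 6 F# major would have D#m (vi). D is the degree-6 chord of F# minor, so it is the borrowed bVI.

bVI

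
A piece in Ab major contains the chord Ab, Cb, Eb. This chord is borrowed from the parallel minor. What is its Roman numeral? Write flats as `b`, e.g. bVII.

i

Ab is scale degree 1 in Ab major. The diatonic chord on degree 1 would be Ab (I), but Ab–Cb–Eb is the minor chord from Ab minor. As a borrowed chord it is labeled i.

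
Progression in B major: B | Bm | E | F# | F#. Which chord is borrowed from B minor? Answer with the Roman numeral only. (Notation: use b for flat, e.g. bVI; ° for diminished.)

In B major the diatonic chords are B, C#m, D#m, E, F#, G#m, A#dim. B, E and F# are all diatonic. But Bm (B–D–F#) is foreign: the diatonic I on degree 1 is B, whereas Bm comes from B minor. It is labeled i.

i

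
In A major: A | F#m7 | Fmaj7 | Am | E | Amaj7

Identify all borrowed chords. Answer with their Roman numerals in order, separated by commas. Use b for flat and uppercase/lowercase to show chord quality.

The diatonic triads in A major are A, Bm, C#m, D, E, F#m, G#dim. Of the given chords, A, F#m7, E and Amaj7 are diatonic. Fmaj7 (F–A–C–E) is not: scale degree 6 in A major carries F#m (vi). In A minor the chord on that degree is Fmaj7, so here it functions as bVImaj7, borrowed from the parallel minor. Am (A–C–E) is not: scale degree 1 in A major carries A (I). In A minor the chord on that degree is Am, so here it functions as i, borrowed from the parallel minor.

bVImaj7, i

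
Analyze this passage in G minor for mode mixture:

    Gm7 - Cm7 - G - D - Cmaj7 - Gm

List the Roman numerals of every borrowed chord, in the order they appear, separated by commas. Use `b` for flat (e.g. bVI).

The diatonic triads in G minor (with V from harmonic minor) are Gm, Adim, Bb, Cm, D, Eb, F. Of the given chords, Gm7, Cm7, D and Gm are diatonic. G (G–B–D) is not: scale degree 1 in G minor carries Gm (i). In G major the chord on that degree is G, so here it functions as I, borrowed from the parallel major. But Cmaj7 (C–E–G–B) is foreign: the diatonic iv on degree 4 is Cm, whereas Cmaj7 comes from G major. It is labeled IVmaj7.

I, IVmaj7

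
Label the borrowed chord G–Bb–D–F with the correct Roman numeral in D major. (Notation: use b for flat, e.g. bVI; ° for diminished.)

The root G is the diatonic 4th degree of D major; the borrowing shows in the chord quality. G–Bb–D–F is a minor-seventh chord — the form found in D minor, not the diatonic IV (G). Borrowed into D major it is written iv7.

iv7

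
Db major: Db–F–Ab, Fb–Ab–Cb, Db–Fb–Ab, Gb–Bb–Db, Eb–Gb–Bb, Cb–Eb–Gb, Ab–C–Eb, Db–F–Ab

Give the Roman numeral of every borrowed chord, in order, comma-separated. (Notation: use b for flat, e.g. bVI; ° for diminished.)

Db major has the diatonic set Db, Ebm, Fm, Gb, Ab, Bbm, Cdim. Of the given chords, Db–F–Ab = Db, Gb–Bb–Db = Gb, Eb–Gb–Bb = Ebm and Ab–C–Eb = Ab are diatonic. Fb–Ab–Cb doesn't fit — on degree 3 Db major would have Fm (iii). Fb is the degree-3 chord of Db minor, so it is the borrowed bIII. Db–Fb–Ab doesn't fit — on degree 1 Db major would have Db (I). Dbm is the degree-1 chord of Db minor, so it is the borrowed i. But Cb–Eb–Gb is foreign: the diatonic vii° on degree 7 is Cdim, whereas Cb comes from Db minor. It is labeled bVII.

bIII, i, bVII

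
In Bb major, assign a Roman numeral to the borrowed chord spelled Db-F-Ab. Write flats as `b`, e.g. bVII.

In Bb major scale degree 3 is D; Db is its lowered form, from Bb minor. Db–F–Ab is a major chord — the form found in Bb minor, not the diatonic iii (Dm). Borrowed into Bb major it is written bIII.

bIII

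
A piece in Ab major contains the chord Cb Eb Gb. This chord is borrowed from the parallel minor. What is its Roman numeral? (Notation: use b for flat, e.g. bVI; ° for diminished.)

Cb is the lowered form of scale degree 3 in Ab major (the diatonic degree 3 is C). The diatonic chord on degree 3 would be Cm (iii), but Cb–Eb–Gb is the major chord from Ab minor. As a borrowed chord it is labeled bIII.

bIII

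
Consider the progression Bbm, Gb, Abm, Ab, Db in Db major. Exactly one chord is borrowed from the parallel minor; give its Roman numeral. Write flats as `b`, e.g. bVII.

v

Db major has the diatonic set Db, Ebm, Fm, Gb, Ab, Bbm, Cdim. Bbm, Gb, Ab and Db are all diatonic. Abm (Ab–Cb–Eb) doesn't fit — on degree 5 Db major would have Ab (V). Abm is the degree-5 chord of Db minor, so it is the borrowed v.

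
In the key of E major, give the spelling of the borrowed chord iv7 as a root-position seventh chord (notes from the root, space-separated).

A C E G

iv7 is built on scale degree 4, which is A in both E major and its parallel. Building the minor-seventh chord from the parallel minor on A: A–C–E–G.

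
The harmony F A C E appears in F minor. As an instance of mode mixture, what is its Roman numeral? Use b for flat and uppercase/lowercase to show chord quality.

The root F is the diatonic 1st degree of F minor; the borrowing shows in the chord quality. The diatonic chord on degree 1 would be Fm (i), but F–A–C–E is the major-seventh chord from F major. As a borrowed chord it is labeled Imaj7.

Imaj7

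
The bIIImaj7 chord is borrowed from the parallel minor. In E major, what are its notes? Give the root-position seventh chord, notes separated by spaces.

bIIImaj7 is built on the lowered scale degree 3. In E major degree 3 is G#; lowered it becomes G. Stacking thirds in E minor on G gives G–B–D–F#.

G B D F#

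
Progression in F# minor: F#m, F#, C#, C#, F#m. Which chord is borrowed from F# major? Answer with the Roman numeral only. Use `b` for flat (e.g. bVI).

In F# minor (with V from harmonic minor) the diatonic chords are F#m, G#dim, A, Bm, C#, D, E. F#m and C# both belong to that set. F# (F#–A#–C#) doesn't fit — on degree 1 F# minor would have F#m (i). F# is the degree-1 chord of F# major, so it is the borrowed I.

I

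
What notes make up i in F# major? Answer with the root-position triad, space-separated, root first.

F# A C#

i is built on scale degree 1, which is F# in both F# major and its parallel. Stacking thirds in F# minor on F# gives F#–A–C#.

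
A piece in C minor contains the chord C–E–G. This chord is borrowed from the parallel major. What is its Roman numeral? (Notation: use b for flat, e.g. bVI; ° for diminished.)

I

The root C is the diatonic 1st degree of C minor; the borrowing shows in the chord quality. C–E–G is a major chord — the form found in C major, not the diatonic i (Cm). Borrowed into C minor it is written I.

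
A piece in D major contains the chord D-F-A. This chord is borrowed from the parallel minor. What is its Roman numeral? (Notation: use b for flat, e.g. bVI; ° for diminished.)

The root D is the diatonic 1st degree of D major; the borrowing shows in the chord quality. D–F–A is a minor chord — the form found in D minor, not the diatonic I (D). Borrowed into D major it is written i.

i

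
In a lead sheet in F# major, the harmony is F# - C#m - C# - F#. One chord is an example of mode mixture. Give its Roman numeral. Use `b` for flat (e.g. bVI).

v

The diatonic triads in F# major are F#, G#m, A#m, B, C#, D#m, E#dim. F# and C# are both diatonic. But C#m (C#–E–G#) is foreign: the diatonic V on degree 5 is C#, whereas C#m comes from F# minor. It is labeled v.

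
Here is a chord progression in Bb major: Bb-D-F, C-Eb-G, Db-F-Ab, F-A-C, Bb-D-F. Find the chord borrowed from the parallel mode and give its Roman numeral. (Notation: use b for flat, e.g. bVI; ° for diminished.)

bIII

In Bb major the diatonic chords are Bb, Cm, Dm, Eb, F, Gm, Adim. Bb–D–F = Bb, C–Eb–G = Cm and F–A–C = F all belong to that set. But Db–F–Ab is foreign: the diatonic iii on degree 3 is Dm, whereas Db comes from Bb minor. It is labeled bIII.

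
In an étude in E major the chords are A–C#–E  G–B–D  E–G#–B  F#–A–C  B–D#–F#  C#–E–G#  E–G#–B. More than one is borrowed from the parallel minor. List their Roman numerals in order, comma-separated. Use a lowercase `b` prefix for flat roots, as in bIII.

In E major the diatonic chords are E, F#m, G#m, A, B, C#m, D#dim. A–C#–E = A, E–G#–B = E, B–D#–F# = B and C#–E–G# = C#m all belong to that set. G–B–D doesn't fit — on degree 3 E major would have G#m (iii). G is the degree-3 chord of E minor, so it is the borrowed bIII. F#–A–C is not: scale degree 2 in E major carries F#m (ii). In E minor the chord on that degree is F#dim, so here it functions as ii°, borrowed from the parallel minor.

bIII, ii°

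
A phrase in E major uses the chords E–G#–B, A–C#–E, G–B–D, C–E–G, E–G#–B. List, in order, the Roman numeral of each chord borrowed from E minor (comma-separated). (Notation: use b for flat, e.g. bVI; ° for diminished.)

bIII, bVI

In E major the diatonic chords are E, F#m, G#m, A, B, C#m, D#dim. E–G#–B = E and A–C#–E = A both belong to that set. But G–B–D is foreign: the diatonic iii on degree 3 is G#m, whereas G comes from E minor. It is labeled bIII. C–E–G doesn't fit — on degree 6 E major would have C#m (vi). C is the degree-6 chord of E minor, so it is the borrowed bVI.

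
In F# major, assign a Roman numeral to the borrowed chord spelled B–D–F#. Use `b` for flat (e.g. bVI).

B is scale degree 4 in F# major. The diatonic chord on degree 4 would be B (IV), but B–D–F# is the minor chord from F# minor. As a borrowed chord it is labeled iv.

iv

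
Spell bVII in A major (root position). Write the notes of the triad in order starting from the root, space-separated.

Scale degree 7 in A major is G#. bVII uses the lowered form, G, taken from A minor. In A minor the chord on G is G–B–D.

G B D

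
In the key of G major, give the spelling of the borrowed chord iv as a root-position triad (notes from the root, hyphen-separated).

iv is built on scale degree 4, which is C in both G major and its parallel. In G minor the chord on C is C–Eb–G.

C-Eb-G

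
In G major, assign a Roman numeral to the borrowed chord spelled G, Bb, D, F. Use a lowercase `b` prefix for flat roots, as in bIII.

i7

G is scale degree 1 in G major. Diatonically G major has G (I) on that degree; G–Bb–D–F is instead the minor-seventh chord native to G minor, so it takes the label i7.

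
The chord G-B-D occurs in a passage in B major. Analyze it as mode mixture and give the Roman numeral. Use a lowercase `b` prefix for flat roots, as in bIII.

In B major scale degree 6 is G#; G is its lowered form, from B minor. Diatonically B major has G#m (vi) on that degree; G–B–D is instead the major chord native to B minor, so it takes the label bVI.

bVI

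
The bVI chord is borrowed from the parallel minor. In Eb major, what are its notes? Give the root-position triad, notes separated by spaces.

bVI is built on the lowered scale degree 6. In Eb major degree 6 is C; lowered it becomes Cb. Stacking thirds in Eb minor on Cb gives Cb–Eb–Gb.

Cb Eb Gb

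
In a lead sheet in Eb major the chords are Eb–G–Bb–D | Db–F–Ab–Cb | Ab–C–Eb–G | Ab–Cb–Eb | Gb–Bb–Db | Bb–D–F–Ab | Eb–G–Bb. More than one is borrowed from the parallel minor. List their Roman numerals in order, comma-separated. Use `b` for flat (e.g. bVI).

bVII7, iv, bIII

In Eb major the diatonic chords are Eb, Fm, Gm, Ab, Bb, Cm, Ddim. Of the given chords, Eb–G–Bb–D = Ebmaj7, Ab–C–Eb–G = Abmaj7, Bb–D–F–Ab = Bb7 and Eb–G–Bb = Eb are diatonic. But Db–F–Ab–Cb is foreign: the diatonic vii° on degree 7 is Ddim, whereas Db7 comes from Eb minor. It is labeled bVII7. But Ab–Cb–Eb is foreign: the diatonic IV on degree 4 is Ab, whereas Abm comes from Eb minor. It is labeled iv. Gb–Bb–Db doesn't fit — on degree 3 Eb major would have Gm (iii). Gb is the degree-3 chord of Eb minor, so it is the borrowed bIII.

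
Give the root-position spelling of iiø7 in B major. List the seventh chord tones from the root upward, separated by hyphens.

The root, C#, is scale degree 2 — the same note in B major and B minor; only the chord quality changes. Building the half-diminished-seventh chord from the parallel minor on C#: C#–E–G–B.

C#-E-G-B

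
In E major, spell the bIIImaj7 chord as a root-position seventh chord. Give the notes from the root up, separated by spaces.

G B D F#

bIIImaj7 is built on the lowered scale degree 3. In E major degree 3 is G#; lowered it becomes G. Stacking thirds in E minor on G gives G–B–D–F#.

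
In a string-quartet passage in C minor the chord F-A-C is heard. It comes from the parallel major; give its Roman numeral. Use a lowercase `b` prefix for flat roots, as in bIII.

The root F is the diatonic 4th degree of C minor; the borrowing shows in the chord quality. The diatonic chord on degree 4 would be Fm (iv), but F–A–C is the major chord from C major. As a borrowed chord it is labeled IV.

IV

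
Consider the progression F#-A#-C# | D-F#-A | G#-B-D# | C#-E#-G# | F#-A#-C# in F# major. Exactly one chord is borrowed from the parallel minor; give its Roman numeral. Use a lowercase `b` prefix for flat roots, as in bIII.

bVI

In F# major the diatonic chords are F#, G#m, A#m, B, C#, D#m, E#dim. F#–A#–C# = F#, G#–B–D# = G#m and C#–E#–G# = C# all belong to that set. D–F#–A is not: scale degree 6 in F# major carries D#m (vi). In F# minor the chord on that degree is D, so here it functions as bVI, borrowed from the parallel minor.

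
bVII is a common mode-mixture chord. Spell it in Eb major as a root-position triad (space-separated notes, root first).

Db F Ab

bVII is built on the lowered scale degree 7. In Eb major degree 7 is D; lowered it becomes Db. Building the major chord from the parallel minor on Db: Db–F–Ab.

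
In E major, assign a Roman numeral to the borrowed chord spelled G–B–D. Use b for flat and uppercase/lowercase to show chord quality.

In E major scale degree 3 is G#; G is its lowered form, from E minor. The diatonic chord on degree 3 would be G#m (iii), but G–B–D is the major chord from E minor. As a borrowed chord it is labeled bIII.

bIII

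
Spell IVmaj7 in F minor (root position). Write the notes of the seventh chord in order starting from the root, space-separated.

Bb D F A

The root, Bb, is scale degree 4 — the same note in F minor and F major; only the chord quality changes. Stacking thirds in F major on Bb gives Bb–D–F–A.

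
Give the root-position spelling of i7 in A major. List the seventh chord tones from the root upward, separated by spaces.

The root, A, is scale degree 1 — the same note in A major and A minor; only the chord quality changes. Building the minor-seventh chord from the parallel minor on A: A–C–E–G.

A C E G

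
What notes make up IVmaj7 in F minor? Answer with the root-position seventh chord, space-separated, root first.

Bb D F A

IVmaj7 is built on scale degree 4, which is Bb in both F minor and its parallel. In F major the chord on Bb is Bb–D–F–A.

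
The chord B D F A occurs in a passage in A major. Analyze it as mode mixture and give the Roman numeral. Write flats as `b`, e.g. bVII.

B is scale degree 2 in A major. B–D–F–A is a half-diminished-seventh chord — the form found in A minor, not the diatonic ii (Bm). Borrowed into A major it is written iiø7.

iiø7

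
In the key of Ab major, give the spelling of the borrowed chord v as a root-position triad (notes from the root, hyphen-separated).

Eb-Gb-Bb

v is built on scale degree 5, which is Eb in both Ab major and its parallel. Building the minor chord from the parallel minor on Eb: Eb–Gb–Bb.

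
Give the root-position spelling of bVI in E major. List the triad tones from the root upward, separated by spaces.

The root of bVI is the lowered 6th degree: C# becomes C. In E minor the chord on C is C–E–G.

C E G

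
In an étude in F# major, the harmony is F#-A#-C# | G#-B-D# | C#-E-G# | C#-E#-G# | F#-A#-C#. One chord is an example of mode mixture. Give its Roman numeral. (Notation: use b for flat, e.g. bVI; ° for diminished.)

The diatonic triads in F# major are F#, G#m, A#m, B, C#, D#m, E#dim. F#–A#–C# = F#, G#–B–D# = G#m and C#–E#–G# = C# are all diatonic. But C#–E–G# is foreign: the diatonic V on degree 5 is C#, whereas C#m comes from F# minor. It is labeled v.

v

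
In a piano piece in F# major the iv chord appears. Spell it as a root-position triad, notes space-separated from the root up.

iv is built on scale degree 4, which is B in both F# major and its parallel. Stacking thirds in F# minor on B gives B–D–F#.

B D F#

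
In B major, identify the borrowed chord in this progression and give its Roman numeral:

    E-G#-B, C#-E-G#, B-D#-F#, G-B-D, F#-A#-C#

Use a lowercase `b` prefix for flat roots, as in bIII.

bVI

In B major the diatonic chords are B, C#m, D#m, E, F#, G#m, A#dim. E–G#–B = E, C#–E–G# = C#m, B–D#–F# = B and F#–A#–C# = F# are all diatonic. G–B–D is not: scale degree 6 in B major carries G#m (vi). In B minor the chord on that degree is G, so here it functions as bVI, borrowed from the parallel minor.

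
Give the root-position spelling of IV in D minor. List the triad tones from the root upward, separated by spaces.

G B D

IV is built on scale degree 4, which is G in both D minor and its parallel. In D major the chord on G is G–B–D.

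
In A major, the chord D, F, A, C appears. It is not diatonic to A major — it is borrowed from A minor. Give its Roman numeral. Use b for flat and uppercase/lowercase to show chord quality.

The root D is the diatonic 4th degree of A major; the borrowing shows in the chord quality. The diatonic chord on degree 4 would be D (IV), but D–F–A–C is the minor-seventh chord from A minor. As a borrowed chord it is labeled iv7.

iv7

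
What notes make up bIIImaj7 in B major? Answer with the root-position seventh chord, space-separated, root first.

D F# A C#

The root of bIIImaj7 is the lowered 3rd degree: D# becomes D. In B minor the chord on D is D–F#–A–C#.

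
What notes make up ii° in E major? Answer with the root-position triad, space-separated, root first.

ii° is built on scale degree 2, which is F# in both E major and its parallel. Stacking thirds in E minor on F# gives F#–A–C.

F# A C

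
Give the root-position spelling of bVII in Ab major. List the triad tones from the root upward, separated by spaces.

Gb Bb Db

bVII is built on the lowered scale degree 7. In Ab major degree 7 is G; lowered it becomes Gb. In Ab minor the chord on Gb is Gb–Bb–Db.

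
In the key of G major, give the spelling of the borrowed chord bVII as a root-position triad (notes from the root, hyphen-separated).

F-A-C

bVII is built on the lowered scale degree 7. In G major degree 7 is F#; lowered it becomes F. Stacking thirds in G minor on F gives F–A–C.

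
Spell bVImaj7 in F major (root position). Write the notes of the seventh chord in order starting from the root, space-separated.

Db F Ab C

Scale degree 6 in F major is D. bVImaj7 uses the lowered form, Db, taken from F minor. Stacking thirds in F minor on Db gives Db–F–Ab–C.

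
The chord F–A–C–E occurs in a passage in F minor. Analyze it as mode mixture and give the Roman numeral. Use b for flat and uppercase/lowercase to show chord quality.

F is scale degree 1 in F minor. The diatonic chord on degree 1 would be Fm (i), but F–A–C–E is the major-seventh chord from F major. As a borrowed chord it is labeled Imaj7.

Imaj7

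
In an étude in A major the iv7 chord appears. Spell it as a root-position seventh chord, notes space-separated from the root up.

iv7 is built on scale degree 4, which is D in both A major and its parallel. Building the minor-seventh chord from the parallel minor on D: D–F–A–C.

D F A C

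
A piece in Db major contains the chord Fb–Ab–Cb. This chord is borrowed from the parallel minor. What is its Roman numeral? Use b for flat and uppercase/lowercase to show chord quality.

bIII

Fb is the lowered form of scale degree 3 in Db major (the diatonic degree 3 is F). Fb–Ab–Cb is a major chord — the form found in Db minor, not the diatonic iii (Fm). Borrowed into Db major it is written bIII.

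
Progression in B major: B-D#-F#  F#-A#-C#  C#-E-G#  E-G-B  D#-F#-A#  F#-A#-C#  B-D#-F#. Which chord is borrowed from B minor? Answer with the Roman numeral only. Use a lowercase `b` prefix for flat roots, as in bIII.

In B major the diatonic chords are B, C#m, D#m, E, F#, G#m, A#dim. B–D#–F# = B, F#–A#–C# = F#, C#–E–G# = C#m and D#–F#–A# = D#m all belong to that set. E–G–B is not: scale degree 4 in B major carries E (IV). In B minor the chord on that degree is Em, so here it functions as iv, borrowed from the parallel minor.

iv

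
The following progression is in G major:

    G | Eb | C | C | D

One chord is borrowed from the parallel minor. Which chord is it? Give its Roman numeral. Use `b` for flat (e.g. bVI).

bVI

The diatonic triads in G major are G, Am, Bm, C, D, Em, F#dim. G, C and D all belong to that set. But Eb (Eb–G–Bb) is foreign: the diatonic vi on degree 6 is Em, whereas Eb comes from G minor. It is labeled bVI.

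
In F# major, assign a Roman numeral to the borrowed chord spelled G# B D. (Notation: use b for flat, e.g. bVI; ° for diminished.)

G# is scale degree 2 in F# major. The diatonic chord on degree 2 would be G#m (ii), but G#–B–D is the diminished chord from F# minor. As a borrowed chord it is labeled ii°.

ii°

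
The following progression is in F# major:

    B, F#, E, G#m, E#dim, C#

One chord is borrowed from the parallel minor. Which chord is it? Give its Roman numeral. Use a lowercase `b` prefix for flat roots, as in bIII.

bVII

The diatonic triads in F# major are F#, G#m, A#m, B, C#, D#m, E#dim. B, F#, G#m, E#dim and C# all belong to that set. E (E–G#–B) doesn't fit — on degree 7 F# major would have E#dim (vii°). E is the degree-7 chord of F# minor, so it is the borrowed bVII.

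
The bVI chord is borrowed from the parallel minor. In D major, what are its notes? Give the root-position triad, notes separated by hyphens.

Scale degree 6 in D major is B. bVI uses the lowered form, Bb, taken from D minor. Stacking thirds in D minor on Bb gives Bb–D–F.

Bb-D-F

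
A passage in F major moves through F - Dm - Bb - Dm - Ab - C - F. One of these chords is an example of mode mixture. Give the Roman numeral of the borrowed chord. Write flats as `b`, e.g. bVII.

The diatonic triads in F major are F, Gm, Am, Bb, C, Dm, Edim. Of the given chords, F, Dm, Bb and C are diatonic. Ab (Ab–C–Eb) doesn't fit — on degree 3 F major would have Am (iii). Ab is the degree-3 chord of F minor, so it is the borrowed bIII.

bIII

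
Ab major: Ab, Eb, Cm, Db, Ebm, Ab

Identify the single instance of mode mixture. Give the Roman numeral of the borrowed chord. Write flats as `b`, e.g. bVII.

v

In Ab major the diatonic chords are Ab, Bbm, Cm, Db, Eb, Fm, Gdim. Of the given chords, Ab, Eb, Cm and Db are diatonic. Ebm (Eb–Gb–Bb) doesn't fit — on degree 5 Ab major would have Eb (V). Ebm is the degree-5 chord of Ab minor, so it is the borrowed v.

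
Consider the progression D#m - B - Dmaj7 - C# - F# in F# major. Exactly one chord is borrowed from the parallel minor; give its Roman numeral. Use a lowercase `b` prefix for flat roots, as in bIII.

bVImaj7

In F# major the diatonic chords are F#, G#m, A#m, B, C#, D#m, E#dim. D#m, B, C# and F# are all diatonic. Dmaj7 (D–F#–A–C#) is not: scale degree 6 in F# major carries D#m (vi). In F# minor the chord on that degree is Dmaj7, so here it functions as bVImaj7, borrowed from the parallel minor.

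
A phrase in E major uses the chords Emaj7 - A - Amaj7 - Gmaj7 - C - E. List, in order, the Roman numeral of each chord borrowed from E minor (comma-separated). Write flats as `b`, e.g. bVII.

In E major the diatonic chords are E, F#m, G#m, A, B, C#m, D#dim. Emaj7, A, Amaj7 and E all belong to that set. Gmaj7 (G–B–D–F#) doesn't fit — on degree 3 E major would have G#m (iii). Gmaj7 is the degree-3 chord of E minor, so it is the borrowed bIIImaj7. But C (C–E–G) is foreign: the diatonic vi on degree 6 is C#m, whereas C comes from E minor. It is labeled bVI.

bIIImaj7, bVI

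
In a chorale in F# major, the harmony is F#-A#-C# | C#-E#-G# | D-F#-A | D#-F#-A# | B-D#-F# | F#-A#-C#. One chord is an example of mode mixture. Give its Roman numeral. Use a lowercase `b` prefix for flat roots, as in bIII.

The diatonic triads in F# major are F#, G#m, A#m, B, C#, D#m, E#dim. F#–A#–C# = F#, C#–E#–G# = C#, D#–F#–A# = D#m and B–D#–F# = B all belong to that set. D–F#–A doesn't fit — on degree 6 F# major would have D#m (vi). D is the degree-6 chord of F# minor, so it is the borrowed bVI.

bVI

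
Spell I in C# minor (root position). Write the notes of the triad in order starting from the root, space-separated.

C# E# G#

The root, C#, is scale degree 1 — the same note in C# minor and C# major; only the chord quality changes. In C# major the chord on C# is C#–E#–G#.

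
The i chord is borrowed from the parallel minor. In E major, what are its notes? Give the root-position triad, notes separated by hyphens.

The root, E, is scale degree 1 — the same note in E major and E minor; only the chord quality changes. Building the minor chord from the parallel minor on E: E–G–B.

E-G-B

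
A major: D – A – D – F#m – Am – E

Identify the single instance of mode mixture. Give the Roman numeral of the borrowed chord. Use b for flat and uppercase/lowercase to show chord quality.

i

The diatonic triads in A major are A, Bm, C#m, D, E, F#m, G#dim. D, A, F#m and E all belong to that set. Am (A–C–E) doesn't fit — on degree 1 A major would have A (I). Am is the degree-1 chord of A minor, so it is the borrowed i.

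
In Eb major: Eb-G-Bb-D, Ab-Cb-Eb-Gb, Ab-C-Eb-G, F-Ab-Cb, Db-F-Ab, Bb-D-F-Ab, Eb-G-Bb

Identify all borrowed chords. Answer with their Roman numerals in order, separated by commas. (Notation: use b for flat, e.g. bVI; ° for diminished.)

Eb major has the diatonic set Eb, Fm, Gm, Ab, Bb, Cm, Ddim. Eb–G–Bb–D = Ebmaj7, Ab–C–Eb–G = Abmaj7, Bb–D–F–Ab = Bb7 and Eb–G–Bb = Eb all belong to that set. But Ab–Cb–Eb–Gb is foreign: the diatonic IV on degree 4 is Ab, whereas Abm7 comes from Eb minor. It is labeled iv7. F–Ab–Cb doesn't fit — on degree 2 Eb major would have Fm (ii). Fdim is the degree-2 chord of Eb minor, so it is the borrowed ii°. Db–F–Ab is not: scale degree 7 in Eb major carries Ddim (vii°). In Eb minor the chord on that degree is Db, so here it functions as bVII, borrowed from the parallel minor.

iv7, ii°, bVII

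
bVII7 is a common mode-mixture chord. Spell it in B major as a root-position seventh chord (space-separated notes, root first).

A C# E G

Scale degree 7 in B major is A#. bVII7 uses the lowered form, A, taken from B minor. Building the dominant-seventh chord from the parallel minor on A: A–C#–E–G.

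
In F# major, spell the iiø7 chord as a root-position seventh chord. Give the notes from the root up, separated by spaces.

iiø7 is built on scale degree 2, which is G# in both F# major and its parallel. Stacking thirds in F# minor on G# gives G#–B–D–F#.

G# B D F#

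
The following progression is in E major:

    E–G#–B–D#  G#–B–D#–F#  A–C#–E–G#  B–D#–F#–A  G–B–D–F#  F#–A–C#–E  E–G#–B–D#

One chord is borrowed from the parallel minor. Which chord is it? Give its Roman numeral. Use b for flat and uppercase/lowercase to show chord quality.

bIIImaj7

The diatonic triads in E major are E, F#m, G#m, A, B, C#m, D#dim. Of the given chords, E–G#–B–D# = Emaj7, G#–B–D#–F# = G#m7, A–C#–E–G# = Amaj7, B–D#–F#–A = B7 and F#–A–C#–E = F#m7 are diatonic. G–B–D–F# is not: scale degree 3 in E major carries G#m (iii). In E minor the chord on that degree is Gmaj7, so here it functions as bIIImaj7, borrowed from the parallel minor.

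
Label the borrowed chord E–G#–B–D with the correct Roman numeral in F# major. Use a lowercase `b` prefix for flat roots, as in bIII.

bVII7

In F# major scale degree 7 is E#; E is its lowered form, from F# minor. Diatonically F# major has E#dim (vii°) on that degree; E–G#–B–D is instead the dominant-seventh chord native to F# minor, so it takes the label bVII7.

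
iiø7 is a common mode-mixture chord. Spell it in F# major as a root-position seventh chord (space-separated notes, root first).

The root, G#, is scale degree 2 — the same note in F# major and F# minor; only the chord quality changes. Building the half-diminished-seventh chord from the parallel minor on G#: G#–B–D–F#.

G# B D F#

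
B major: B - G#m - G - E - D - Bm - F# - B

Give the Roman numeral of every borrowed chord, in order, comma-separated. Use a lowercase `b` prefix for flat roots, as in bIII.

bVI, bIII, i

B major has the diatonic set B, C#m, D#m, E, F#, G#m, A#dim. Of the given chords, B, G#m, E and F# are diatonic. But G (G–B–D) is foreign: the diatonic vi on degree 6 is G#m, whereas G comes from B minor. It is labeled bVI. But D (D–F#–A) is foreign: the diatonic iii on degree 3 is D#m, whereas D comes from B minor. It is labeled bIII. Bm (B–D–F#) is not: scale degree 1 in B major carries B (I). In B minor the chord on that degree is Bm, so here it functions as i, borrowed from the parallel minor.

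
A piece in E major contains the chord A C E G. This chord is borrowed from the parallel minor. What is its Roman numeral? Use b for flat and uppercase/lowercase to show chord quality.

iv7

A is scale degree 4 in E major. A–C–E–G is a minor-seventh chord — the form found in E minor, not the diatonic IV (A). Borrowed into E major it is written iv7.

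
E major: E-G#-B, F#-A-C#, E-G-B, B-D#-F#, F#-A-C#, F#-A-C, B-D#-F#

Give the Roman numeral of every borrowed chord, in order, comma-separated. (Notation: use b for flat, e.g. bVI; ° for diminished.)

E major has the diatonic set E, F#m, G#m, A, B, C#m, D#dim. E–G#–B = E, F#–A–C# = F#m and B–D#–F# = B are all diatonic. E–G–B is not: scale degree 1 in E major carries E (I). In E minor the chord on that degree is Em, so here it functions as i, borrowed from the parallel minor. F#–A–C is not: scale degree 2 in E major carries F#m (ii). In E minor the chord on that degree is F#dim, so here it functions as ii°, borrowed from the parallel minor.

i, ii°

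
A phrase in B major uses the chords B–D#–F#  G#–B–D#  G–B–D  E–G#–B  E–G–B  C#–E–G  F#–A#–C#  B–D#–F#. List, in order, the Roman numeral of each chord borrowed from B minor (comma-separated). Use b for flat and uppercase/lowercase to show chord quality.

bVI, iv, ii°

The diatonic triads in B major are B, C#m, D#m, E, F#, G#m, A#dim. B–D#–F# = B, G#–B–D# = G#m, E–G#–B = E and F#–A#–C# = F# are all diatonic. G–B–D is not: scale degree 6 in B major carries G#m (vi). In B minor the chord on that degree is G, so here it functions as bVI, borrowed from the parallel minor. E–G–B doesn't fit — on degree 4 B major would have E (IV). Em is the degree-4 chord of B minor, so it is the borrowed iv. C#–E–G doesn't fit — on degree 2 B major would have C#m (ii). C#dim is the degree-2 chord of B minor, so it is the borrowed ii°.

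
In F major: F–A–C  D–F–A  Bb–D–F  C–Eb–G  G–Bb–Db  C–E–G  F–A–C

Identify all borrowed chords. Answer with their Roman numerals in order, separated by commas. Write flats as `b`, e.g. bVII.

v, ii°

In F major the diatonic chords are F, Gm, Am, Bb, C, Dm, Edim. F–A–C = F, D–F–A = Dm, Bb–D–F = Bb and C–E–G = C all belong to that set. C–Eb–G doesn't fit — on degree 5 F major would have C (V). Cm is the degree-5 chord of F minor, so it is the borrowed v. But G–Bb–Db is foreign: the diatonic ii on degree 2 is Gm, whereas Gdim comes from F minor. It is labeled ii°.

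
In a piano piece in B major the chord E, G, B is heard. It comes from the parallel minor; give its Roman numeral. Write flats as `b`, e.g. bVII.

The root E is the diatonic 4th degree of B major; the borrowing shows in the chord quality. The diatonic chord on degree 4 would be E (IV), but E–G–B is the minor chord from B minor. As a borrowed chord it is labeled iv.

iv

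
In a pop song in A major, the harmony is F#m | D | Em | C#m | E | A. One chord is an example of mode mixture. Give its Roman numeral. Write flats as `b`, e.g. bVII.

v

In A major the diatonic chords are A, Bm, C#m, D, E, F#m, G#dim. F#m, D, C#m, E and A are all diatonic. Em (E–G–B) doesn't fit — on degree 5 A major would have E (V). Em is the degree-5 chord of A minor, so it is the borrowed v.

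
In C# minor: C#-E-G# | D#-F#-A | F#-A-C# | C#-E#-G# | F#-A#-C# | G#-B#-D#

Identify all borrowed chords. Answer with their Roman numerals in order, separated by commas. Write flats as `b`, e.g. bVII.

I, IV

The diatonic triads in C# minor (with V from harmonic minor) are C#m, D#dim, E, F#m, G#, A, B. Of the given chords, C#–E–G# = C#m, D#–F#–A = D#dim, F#–A–C# = F#m and G#–B#–D# = G# are diatonic. C#–E#–G# is not: scale degree 1 in C# minor carries C#m (i). In C# major the chord on that degree is C#, so here it functions as I, borrowed from the parallel major. F#–A#–C# is not: scale degree 4 in C# minor carries F#m (iv). In C# major the chord on that degree is F#, so here it functions as IV, borrowed from the parallel major.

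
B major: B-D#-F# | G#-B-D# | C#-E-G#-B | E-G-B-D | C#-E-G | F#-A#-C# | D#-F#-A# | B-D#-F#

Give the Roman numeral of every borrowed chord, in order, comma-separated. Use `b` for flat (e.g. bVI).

iv7, ii°

The diatonic triads in B major are B, C#m, D#m, E, F#, G#m, A#dim. Of the given chords, B–D#–F# = B, G#–B–D# = G#m, C#–E–G#–B = C#m7, F#–A#–C# = F# and D#–F#–A# = D#m are diatonic. But E–G–B–D is foreign: the diatonic IV on degree 4 is E, whereas Em7 comes from B minor. It is labeled iv7. But C#–E–G is foreign: the diatonic ii on degree 2 is C#m, whereas C#dim comes from B minor. It is labeled ii°.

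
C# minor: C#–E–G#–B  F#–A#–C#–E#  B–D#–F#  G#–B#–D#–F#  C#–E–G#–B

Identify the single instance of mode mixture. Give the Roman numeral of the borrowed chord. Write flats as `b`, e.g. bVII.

In C# minor (with V from harmonic minor) the diatonic chords are C#m, D#dim, E, F#m, G#, A, B. C#–E–G#–B = C#m7, B–D#–F# = B and G#–B#–D#–F# = G#7 are all diatonic. F#–A#–C#–E# doesn't fit — on degree 4 C# minor would have F#m (iv). F#maj7 is the degree-4 chord of C# major, so it is the borrowed IVmaj7.

IVmaj7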